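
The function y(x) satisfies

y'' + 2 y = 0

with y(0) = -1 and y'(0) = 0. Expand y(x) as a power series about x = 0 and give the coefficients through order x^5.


Ansatz: y(x) = sum_{n>=0} a_n x^n, so y'(x) = sum_{n>=1} n a_n x^(n-1) and y''(x) = sum_{n>=2} n(n-1) a_n x^(n-2).
Substitute into P(x) y'' + Q(x) y' + R(x) y = 0 with P(x) = 1, Q(x) = 0, R(x) = 2, and match powers of x.
Initial conditions: a_0 = -1, a_1 = 0.
Setting the coefficient of each power of x to zero and solving order by order (substituting the coefficients already found):
  x^0: 2 a_2 + 2 a_0 = 0  ->  2 a_2 = -2 a_0 = 2  ->  a_2 = 1
  x^1: 6 a_3 + 2 a_1 = 0  ->  6 a_3 = -2 a_1 = 0  ->  a_3 = 0
  x^2: 12 a_4 + 2 a_2 = 0  ->  12 a_4 = -2 a_2 = -2  ->  a_4 = -1/6
  x^3: 20 a_5 + 2 a_3 = 0  ->  20 a_5 = -2 a_3 = 0  ->  a_5 = 0
Truncated series: y(x) = -1 + x^2 - (1/6) x^4 + O(x^6).

a_0 = -1; a_1 = 0; a_2 = 1; a_3 = 0; a_4 = -1/6; a_5 = 0


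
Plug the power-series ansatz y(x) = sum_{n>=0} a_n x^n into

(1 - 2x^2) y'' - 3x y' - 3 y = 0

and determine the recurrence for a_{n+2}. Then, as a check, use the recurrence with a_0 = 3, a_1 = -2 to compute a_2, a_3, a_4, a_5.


Substitute y = sum_n a_n x^n.
(1 - 2 x^2) y'' contributes (n+2)(n+1) a_{n+2} - 2 n(n-1) a_n at x^n.
-3 x y'(x) contributes -3 n a_n at x^n.
-3 y(x) contributes -3 a_n at x^n.
Matching x^n: (n+2)(n+1) a_{n+2} + (-2 n(n-1) - 3 n - 3) a_n = 0.
Thus a_{n+2} = (2 n(n-1) + 3 n + 3) / ((n+1)(n+2)) * a_n.

Check with a_0 = 3, a_1 = -2 (apply the recurrence for n = 0, 1, 2, 3): a_0 = 3, a_1 = -2, a_2 = 9/2, a_3 = -2, a_4 = 39/8, a_5 = -12/5.

a_(n+2) = (2 n(n-1) + 3 n + 3) / ((n+1)(n+2)) * a_n; check: a_0 = 3, a_1 = -2, a_2 = 9/2, a_3 = -2, a_4 = 39/8, a_5 = -12/5


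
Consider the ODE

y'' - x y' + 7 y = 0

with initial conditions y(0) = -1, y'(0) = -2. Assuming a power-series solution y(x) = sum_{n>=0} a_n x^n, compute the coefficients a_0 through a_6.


Ansatz: y(x) = sum_{n>=0} a_n x^n, so y'(x) = sum_{n>=1} n a_n x^(n-1) and y''(x) = sum_{n>=2} n(n-1) a_n x^(n-2).
Substitute into P(x) y'' + Q(x) y' + R(x) y = 0 with P(x) = 1, Q(x) = -x, R(x) = 7, and match powers of x.
Initial conditions: a_0 = -1, a_1 = -2.
Setting the coefficient of each power of x to zero and solving order by order (substituting the coefficients already found):
  x^0: 2 a_2 + 7 a_0 = 0  ->  2 a_2 = -7 a_0 = 7  ->  a_2 = 7/2
  x^1: 6 a_3 + 6 a_1 = 0  ->  6 a_3 = -6 a_1 = 12  ->  a_3 = 2
  x^2: 12 a_4 + 5 a_2 = 0  ->  12 a_4 = -5 a_2 = -35/2  ->  a_4 = -35/24
  x^3: 20 a_5 + 4 a_3 = 0  ->  20 a_5 = -4 a_3 = -8  ->  a_5 = -2/5
  x^4: 30 a_6 + 3 a_4 = 0  ->  30 a_6 = -3 a_4 = 35/8  ->  a_6 = 7/48
Truncated series: y(x) = -1 - 2 x + (7/2) x^2 + 2 x^3 - (35/24) x^4 - (2/5) x^5 + (7/48) x^6 + O(x^7).

a_0 = -1; a_1 = -2; a_2 = 7/2; a_3 = 2; a_4 = -35/24; a_5 = -2/5; a_6 = 7/48


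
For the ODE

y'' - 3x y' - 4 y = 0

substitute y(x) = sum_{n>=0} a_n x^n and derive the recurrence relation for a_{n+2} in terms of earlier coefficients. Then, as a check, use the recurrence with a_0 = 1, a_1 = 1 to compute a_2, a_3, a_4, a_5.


Substitute y = sum_n a_n x^n.
y''(x) has coefficient (n+2)(n+1) a_{n+2} at x^n;
-3 x y'(x) has coefficient -3 n a_n at x^n (shift);
-4 y(x) has coefficient -4 a_n at x^n.
Matching x^n: (n+2)(n+1) a_{n+2} + (-3n - 4) a_n = 0.
Thus a_{n+2} = (3n + 4) / ((n+1)(n+2)) * a_n.

Check with a_0 = 1, a_1 = 1 (apply the recurrence for n = 0, 1, 2, 3): a_0 = 1, a_1 = 1, a_2 = 2, a_3 = 7/6, a_4 = 5/3, a_5 = 91/120.

a_(n+2) = (3n + 4) / ((n+1)(n+2)) * a_n; check: a_0 = 1, a_1 = 1, a_2 = 2, a_3 = 7/6, a_4 = 5/3, a_5 = 91/120


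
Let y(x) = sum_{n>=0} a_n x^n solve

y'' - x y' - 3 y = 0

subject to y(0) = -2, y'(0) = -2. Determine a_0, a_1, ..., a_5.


Ansatz: y(x) = sum_{n>=0} a_n x^n, so y'(x) = sum_{n>=1} n a_n x^(n-1) and y''(x) = sum_{n>=2} n(n-1) a_n x^(n-2).
Substitute into P(x) y'' + Q(x) y' + R(x) y = 0 with P(x) = 1, Q(x) = -x, R(x) = -3, and match powers of x.
Initial conditions: a_0 = -2, a_1 = -2.
Setting the coefficient of each power of x to zero and solving order by order (substituting the coefficients already found):
  x^0: 2 a_2 - 3 a_0 = 0  ->  2 a_2 = 3 a_0 = -6  ->  a_2 = -3
  x^1: 6 a_3 - 4 a_1 = 0  ->  6 a_3 = 4 a_1 = -8  ->  a_3 = -4/3
  x^2: 12 a_4 - 5 a_2 = 0  ->  12 a_4 = 5 a_2 = -15  ->  a_4 = -5/4
  x^3: 20 a_5 - 6 a_3 = 0  ->  20 a_5 = 6 a_3 = -8  ->  a_5 = -2/5
Truncated series: y(x) = -2 - 2 x - 3 x^2 - (4/3) x^3 - (5/4) x^4 - (2/5) x^5 + O(x^6).

a_0 = -2; a_1 = -2; a_2 = -3; a_3 = -4/3; a_4 = -5/4; a_5 = -2/5


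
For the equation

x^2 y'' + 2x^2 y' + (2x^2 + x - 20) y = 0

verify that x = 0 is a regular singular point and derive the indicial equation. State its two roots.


Divide by x^2 to reach normal form y'' + P_1(x) y' + P_2(x) y = 0 with P_1(x) = 2 and P_2(x) = 2 + 1/x - 20/x^2.
x = 0 is a singular point because the y-coefficient 2 + 1/x - 20/x^2 has a pole at x = 0.
It is a regular singular point because x P_1(x) = p(x) = 2x and x^2 P_2(x) = q(x) = 2x^2 + x - 20 are polynomials, hence analytic at x = 0.
p(0) = 0,  q(0) = -20.
Indicial equation: r(r-1) + p(0) r + q(0) = 0, i.e. r^2 + (p(0) - 1) r + q(0) = 0, i.e. r^2 - 1 r - 20 = 0.
Discriminant: (-1)^2 - 4(-20) = 81, so r = (1 ± 9)/2.
Solving: r_1 = 5, r_2 = -4.

indicial: r^2 - 1 r - 20 = 0; roots r_1 = 5, r_2 = -4


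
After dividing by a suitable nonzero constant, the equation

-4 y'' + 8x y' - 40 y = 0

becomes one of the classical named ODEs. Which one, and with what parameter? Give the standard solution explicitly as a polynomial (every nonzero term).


All three coefficients share the factor -4; dividing through by -4 gives  y'' - 2x y' + 10 y = 0.
This matches the Hermite equation y'' - 2x y' + 2n y = 0 with 2n = 10, so n = 5; the polynomial solution is H_5(x).
With y = sum_k a_k x^k, matching x^k gives (k+2)(k+1) a_{k+2} = 2(k - n) a_k = 2(k - 5) a_k. The right side vanishes at k = 5, so the series with the parity of 5 terminates at degree 5.
Standard normalization: leading coefficient of H_n is 2^n, so a_5 = 2^5 = 32. Work downward with a_k = (k+1)(k+2) a_{k+2} / (2(k - n)):
  a_3 = (4)(5)(32) / (2(3 - 5)) = 640/(-4) = -160
  a_1 = (2)(3)(-160) / (2(1 - 5)) = -960/(-8) = 120
Hence H_5(x) = 32 x^5 - 160 x^3 + 120 x.

H_5(x); series = 32 x^5 - 160 x^3 + 120 x


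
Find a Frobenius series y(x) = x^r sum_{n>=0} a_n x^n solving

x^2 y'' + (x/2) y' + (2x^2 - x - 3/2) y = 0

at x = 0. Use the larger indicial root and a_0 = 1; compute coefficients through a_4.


Write in Frobenius form y'' + (p(x)/x) y' + (q(x)/x^2) y = 0:
  p(x) = 1/2,  q(x) = 2x^2 - x - 3/2.
Indicial equation: r(r-1) + (1/2) r + (-3/2) = 0 -> roots r_1 = 3/2, r_2 = -1.
Take r = r_1 = 3/2. Let y(x) = x^r sum_{n>=0} a_n x^n with a_0 = 1.
Substitute y = x^r sum a_n x^n and match x^{r+n}. The recurrence is
  D(n) a_n - 1 a_{n-1} + 2 a_{n-2} = 0,  where D(n) = (r+n)(r+n-1) + (1/2)(r+n) + (-3/2).
  a_n = [1 a_{n-1} - 2 a_{n-2}] / D(n).
Since the indicial polynomial factors as (r - r_1)(r - r_2), D(n) = (r_1 + n - r_1)(r_1 + n - r_2) = n(n + 5/2).
Evaluating step by step (a_0 = 1):
  n = 1: D(1) = 1(1 + 5/2) = 7/2; numerator = 1(1) = 1; a_1 = (1)/(7/2) = 2/7
  n = 2: D(2) = 2(2 + 5/2) = 9; numerator = 1(2/7) - 2(1) = -12/7; a_2 = (-12/7)/(9) = -4/21
  n = 3: D(3) = 3(3 + 5/2) = 33/2; numerator = 1(-4/21) - 2(2/7) = -16/21; a_3 = (-16/21)/(33/2) = -32/693
  n = 4: D(4) = 4(4 + 5/2) = 26; numerator = 1(-32/693) - 2(-4/21) = 232/693; a_4 = (232/693)/(26) = 116/9009

r = 3/2; a_0 = 1; a_1 = 2/7; a_2 = -4/21; a_3 = -32/693; a_4 = 116/9009


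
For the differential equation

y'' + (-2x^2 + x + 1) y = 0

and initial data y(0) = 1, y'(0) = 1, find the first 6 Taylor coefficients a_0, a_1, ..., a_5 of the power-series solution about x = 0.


Ansatz: y(x) = sum_{n>=0} a_n x^n, so y'(x) = sum_{n>=1} n a_n x^(n-1) and y''(x) = sum_{n>=2} n(n-1) a_n x^(n-2).
Substitute into P(x) y'' + Q(x) y' + R(x) y = 0 with P(x) = 1, Q(x) = 0, R(x) = -2x^2 + x + 1, and match powers of x.
Initial conditions: a_0 = 1, a_1 = 1.
Setting the coefficient of each power of x to zero and solving order by order (substituting the coefficients already found):
  x^0: 2 a_2 + a_0 = 0  ->  2 a_2 = -a_0 = -1  ->  a_2 = -1/2
  x^1: 6 a_3 + a_1 + a_0 = 0  ->  6 a_3 = -a_1 - a_0 = -2  ->  a_3 = -1/3
  x^2: 12 a_4 + a_2 + a_1 - 2 a_0 = 0  ->  12 a_4 = -a_2 - a_1 + 2 a_0 = 3/2  ->  a_4 = 1/8
  x^3: 20 a_5 + a_3 + a_2 - 2 a_1 = 0  ->  20 a_5 = -a_3 - a_2 + 2 a_1 = 17/6  ->  a_5 = 17/120
Truncated series: y(x) = 1 + x - (1/2) x^2 - (1/3) x^3 + (1/8) x^4 + (17/120) x^5 + O(x^6).

a_0 = 1; a_1 = 1; a_2 = -1/2; a_3 = -1/3; a_4 = 1/8; a_5 = 17/120


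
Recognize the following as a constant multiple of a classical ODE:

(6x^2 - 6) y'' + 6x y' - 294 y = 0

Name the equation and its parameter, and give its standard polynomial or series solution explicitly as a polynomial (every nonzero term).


All three coefficients share the factor -6; dividing through by -6 gives  (1 - x^2) y'' - x y' + 49 y = 0.
This matches the Chebyshev equation (1 - x^2) y'' - x y' + n^2 y = 0 (note the -x y' term, not -2x y') with n^2 = 49, so n = 7; the polynomial solution is T_7(x).
With y = sum_k a_k x^k, matching x^k gives (k+2)(k+1) a_{k+2} = (k^2 - n^2) a_k = (k - 7)(k + 7) a_k. The right side vanishes at k = 7, so the series with the parity of 7 terminates at degree 7.
Standard normalization: leading coefficient of T_n is 2^(n-1), so a_7 = 2^6 = 64. Work downward with a_k = (k+1)(k+2) a_{k+2} / ((k - 7)(k + 7)):
  a_5 = (6)(7)(64) / ((5 - 7)(5 + 7)) = 2688/(-24) = -112
  a_3 = (4)(5)(-112) / ((3 - 7)(3 + 7)) = -2240/(-40) = 56
  a_1 = (2)(3)(56) / ((1 - 7)(1 + 7)) = 336/(-48) = -7
Hence T_7(x) = 64 x^7 - 112 x^5 + 56 x^3 - 7 x.

T_7(x); series = 64 x^7 - 112 x^5 + 56 x^3 - 7 x


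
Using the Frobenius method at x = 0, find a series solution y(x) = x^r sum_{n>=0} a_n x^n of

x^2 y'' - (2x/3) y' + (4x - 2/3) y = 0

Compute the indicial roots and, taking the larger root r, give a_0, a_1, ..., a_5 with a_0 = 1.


Write in Frobenius form y'' + (p(x)/x) y' + (q(x)/x^2) y = 0:
  p(x) = -2/3,  q(x) = 4x - 2/3.
Indicial equation: r(r-1) + (-2/3) r + (-2/3) = 0 -> roots r_1 = 2, r_2 = -1/3.
Take r = r_1 = 2. Let y(x) = x^r sum_{n>=0} a_n x^n with a_0 = 1.
Substitute y = x^r sum a_n x^n and match x^{r+n}. The recurrence is
  D(n) a_n + 4 a_{n-1} = 0,  where D(n) = (r+n)(r+n-1) + (-2/3)(r+n) + (-2/3).
  a_n = -4 / D(n) * a_{n-1}.
Since the indicial polynomial factors as (r - r_1)(r - r_2), D(n) = (r_1 + n - r_1)(r_1 + n - r_2) = n(n + 7/3).
Evaluating step by step (a_0 = 1):
  n = 1: D(1) = 1(1 + 7/3) = 10/3; numerator = -4(1) = -4; a_1 = (-4)/(10/3) = -6/5
  n = 2: D(2) = 2(2 + 7/3) = 26/3; numerator = -4(-6/5) = 24/5; a_2 = (24/5)/(26/3) = 36/65
  n = 3: D(3) = 3(3 + 7/3) = 16; numerator = -4(36/65) = -144/65; a_3 = (-144/65)/(16) = -9/65
  n = 4: D(4) = 4(4 + 7/3) = 76/3; numerator = -4(-9/65) = 36/65; a_4 = (36/65)/(76/3) = 27/1235
  n = 5: D(5) = 5(5 + 7/3) = 110/3; numerator = -4(27/1235) = -108/1235; a_5 = (-108/1235)/(110/3) = -162/67925

r = 2; a_0 = 1; a_1 = -6/5; a_2 = 36/65; a_3 = -9/65; a_4 = 27/1235; a_5 = -162/67925


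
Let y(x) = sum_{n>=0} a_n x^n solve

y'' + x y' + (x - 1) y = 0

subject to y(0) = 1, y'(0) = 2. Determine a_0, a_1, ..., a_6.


Ansatz: y(x) = sum_{n>=0} a_n x^n, so y'(x) = sum_{n>=1} n a_n x^(n-1) and y''(x) = sum_{n>=2} n(n-1) a_n x^(n-2).
Substitute into P(x) y'' + Q(x) y' + R(x) y = 0 with P(x) = 1, Q(x) = x, R(x) = x - 1, and match powers of x.
Initial conditions: a_0 = 1, a_1 = 2.
Setting the coefficient of each power of x to zero and solving order by order (substituting the coefficients already found):
  x^0: 2 a_2 - a_0 = 0  ->  2 a_2 = a_0 = 1  ->  a_2 = 1/2
  x^1: 6 a_3 + a_0 = 0  ->  6 a_3 = -a_0 = -1  ->  a_3 = -1/6
  x^2: 12 a_4 + a_2 + a_1 = 0  ->  12 a_4 = -a_2 - a_1 = -5/2  ->  a_4 = -5/24
  x^3: 20 a_5 + 2 a_3 + a_2 = 0  ->  20 a_5 = -2 a_3 - a_2 = -1/6  ->  a_5 = -1/120
  x^4: 30 a_6 + 3 a_4 + a_3 = 0  ->  30 a_6 = -3 a_4 - a_3 = 19/24  ->  a_6 = 19/720
Truncated series: y(x) = 1 + 2 x + (1/2) x^2 - (1/6) x^3 - (5/24) x^4 - (1/120) x^5 + (19/720) x^6 + O(x^7).

a_0 = 1; a_1 = 2; a_2 = 1/2; a_3 = -1/6; a_4 = -5/24; a_5 = -1/120; a_6 = 19/720


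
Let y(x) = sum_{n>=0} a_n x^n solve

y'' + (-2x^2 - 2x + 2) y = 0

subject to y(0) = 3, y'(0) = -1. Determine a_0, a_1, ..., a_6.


Ansatz: y(x) = sum_{n>=0} a_n x^n, so y'(x) = sum_{n>=1} n a_n x^(n-1) and y''(x) = sum_{n>=2} n(n-1) a_n x^(n-2).
Substitute into P(x) y'' + Q(x) y' + R(x) y = 0 with P(x) = 1, Q(x) = 0, R(x) = -2x^2 - 2x + 2, and match powers of x.
Initial conditions: a_0 = 3, a_1 = -1.
Setting the coefficient of each power of x to zero and solving order by order (substituting the coefficients already found):
  x^0: 2 a_2 + 2 a_0 = 0  ->  2 a_2 = -2 a_0 = -6  ->  a_2 = -3
  x^1: 6 a_3 + 2 a_1 - 2 a_0 = 0  ->  6 a_3 = -2 a_1 + 2 a_0 = 8  ->  a_3 = 4/3
  x^2: 12 a_4 + 2 a_2 - 2 a_1 - 2 a_0 = 0  ->  12 a_4 = -2 a_2 + 2 a_1 + 2 a_0 = 10  ->  a_4 = 5/6
  x^3: 20 a_5 + 2 a_3 - 2 a_2 - 2 a_1 = 0  ->  20 a_5 = -2 a_3 + 2 a_2 + 2 a_1 = -32/3  ->  a_5 = -8/15
  x^4: 30 a_6 + 2 a_4 - 2 a_3 - 2 a_2 = 0  ->  30 a_6 = -2 a_4 + 2 a_3 + 2 a_2 = -5  ->  a_6 = -1/6
Truncated series: y(x) = 3 - x - 3 x^2 + (4/3) x^3 + (5/6) x^4 - (8/15) x^5 - (1/6) x^6 + O(x^7).

a_0 = 3; a_1 = -1; a_2 = -3; a_3 = 4/3; a_4 = 5/6; a_5 = -8/15; a_6 = -1/6


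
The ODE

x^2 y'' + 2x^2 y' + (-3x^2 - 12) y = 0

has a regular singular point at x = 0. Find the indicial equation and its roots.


Divide by x^2 to reach normal form y'' + P_1(x) y' + P_2(x) y = 0 with P_1(x) = 2 and P_2(x) = -3 - 12/x^2.
x = 0 is a singular point because the y-coefficient -3 - 12/x^2 has a pole at x = 0.
It is a regular singular point because x P_1(x) = p(x) = 2x and x^2 P_2(x) = q(x) = -3x^2 - 12 are polynomials, hence analytic at x = 0.
p(0) = 0,  q(0) = -12.
Indicial equation: r(r-1) + p(0) r + q(0) = 0, i.e. r^2 + (p(0) - 1) r + q(0) = 0, i.e. r^2 - 1 r - 12 = 0.
Discriminant: (-1)^2 - 4(-12) = 49, so r = (1 ± 7)/2.
Solving: r_1 = 4, r_2 = -3.

indicial: r^2 - 1 r - 12 = 0; roots r_1 = 4, r_2 = -3


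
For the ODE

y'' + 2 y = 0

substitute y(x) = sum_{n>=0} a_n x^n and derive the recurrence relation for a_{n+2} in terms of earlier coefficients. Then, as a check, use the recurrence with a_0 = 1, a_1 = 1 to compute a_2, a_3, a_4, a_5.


Substitute y = sum_n a_n x^n into y'' + (const) y = 0.
y''(x) = sum_{n>=0} (n+2)(n+1) a_{n+2} x^n.
The ODE becomes sum_n [(n+2)(n+1) a_{n+2} + 2 a_n] x^n = 0.
Setting each coefficient to zero gives the recurrence:
  (n+2)(n+1) a_{n+2} + 2 a_n = 0,
  a_{n+2} = -2 / ((n+1)(n+2)) a_n.

Check with a_0 = 1, a_1 = 1 (apply the recurrence for n = 0, 1, 2, 3): a_0 = 1, a_1 = 1, a_2 = -1, a_3 = -1/3, a_4 = 1/6, a_5 = 1/30.

a_{n+2} = -2/((n+1)(n+2)) * a_n; check: a_0 = 1, a_1 = 1, a_2 = -1, a_3 = -1/3, a_4 = 1/6, a_5 = 1/30


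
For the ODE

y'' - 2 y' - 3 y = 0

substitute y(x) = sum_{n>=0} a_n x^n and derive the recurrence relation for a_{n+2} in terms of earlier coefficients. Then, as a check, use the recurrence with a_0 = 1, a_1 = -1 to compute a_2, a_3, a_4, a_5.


Substitute y = sum_n a_n x^n.
y''(x) has coefficient (n+2)(n+1) a_{n+2} at x^n;
-2 y'(x) has coefficient -2 (n+1) a_{n+1} at x^n;
-3 y(x) has coefficient -3 a_n at x^n.
Matching x^n: (n+2)(n+1) a_{n+2} - 2 (n+1) a_{n+1} - 3 a_n = 0.
Thus a_{n+2} = [2 (n+1) a_{n+1} + 3 a_n] / ((n+1)(n+2)).

Check with a_0 = 1, a_1 = -1 (apply the recurrence for n = 0, 1, 2, 3): a_0 = 1, a_1 = -1, a_2 = 1/2, a_3 = -1/6, a_4 = 1/24, a_5 = -1/120.

a_(n+2) = [2 (n+1) a_(n+1) + 3 a_n] / ((n+1)(n+2)); check: a_0 = 1, a_1 = -1, a_2 = 1/2, a_3 = -1/6, a_4 = 1/24, a_5 = -1/120


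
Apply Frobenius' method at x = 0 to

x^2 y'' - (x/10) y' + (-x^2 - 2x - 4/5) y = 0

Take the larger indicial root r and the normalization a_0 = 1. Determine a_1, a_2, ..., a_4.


Write in Frobenius form y'' + (p(x)/x) y' + (q(x)/x^2) y = 0:
  p(x) = -1/10,  q(x) = -x^2 - 2x - 4/5.
Indicial equation: r(r-1) + (-1/10) r + (-4/5) = 0 -> roots r_1 = 8/5, r_2 = -1/2.
Take r = r_1 = 8/5. Let y(x) = x^r sum_{n>=0} a_n x^n with a_0 = 1.
Substitute y = x^r sum a_n x^n and match x^{r+n}. The recurrence is
  D(n) a_n - 2 a_{n-1} - 1 a_{n-2} = 0,  where D(n) = (r+n)(r+n-1) + (-1/10)(r+n) + (-4/5).
  a_n = [2 a_{n-1} + 1 a_{n-2}] / D(n).
Since the indicial polynomial factors as (r - r_1)(r - r_2), D(n) = (r_1 + n - r_1)(r_1 + n - r_2) = n(n + 21/10).
Evaluating step by step (a_0 = 1):
  n = 1: D(1) = 1(1 + 21/10) = 31/10; numerator = 2(1) = 2; a_1 = (2)/(31/10) = 20/31
  n = 2: D(2) = 2(2 + 21/10) = 41/5; numerator = 2(20/31) + 1(1) = 71/31; a_2 = (71/31)/(41/5) = 355/1271
  n = 3: D(3) = 3(3 + 21/10) = 153/10; numerator = 2(355/1271) + 1(20/31) = 1530/1271; a_3 = (1530/1271)/(153/10) = 100/1271
  n = 4: D(4) = 4(4 + 21/10) = 122/5; numerator = 2(100/1271) + 1(355/1271) = 555/1271; a_4 = (555/1271)/(122/5) = 2775/155062

r = 8/5; a_0 = 1; a_1 = 20/31; a_2 = 355/1271; a_3 = 100/1271; a_4 = 2775/155062


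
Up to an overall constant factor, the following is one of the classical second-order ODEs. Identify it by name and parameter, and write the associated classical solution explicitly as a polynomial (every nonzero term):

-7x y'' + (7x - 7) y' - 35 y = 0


All three coefficients share the factor -7; dividing through by -7 gives  x y'' + (1 - x) y' + 5 y = 0.
This matches the Laguerre equation x y'' + (1 - x) y' + n y = 0 with n = 5; the polynomial solution is L_5(x).
With y = sum_k a_k x^k, matching x^k gives (k+1)k a_{k+1} + (k+1) a_{k+1} - k a_k + n a_k = 0, i.e. (k+1)^2 a_{k+1} = (k - n) a_k = (k - 5) a_k. The right side vanishes at k = 5, so the series terminates at degree 5.
Standard normalization L_n(0) = 1 gives a_0 = 1. Work upward with a_{k+1} = (k - 5) a_k / (k+1)^2:
  a_1 = (0 - 5)(1) / 1^2 = -5/1 = -5
  a_2 = (1 - 5)(-5) / 2^2 = 20/4 = 5
  a_3 = (2 - 5)(5) / 3^2 = -15/9 = -5/3
  a_4 = (3 - 5)(-5/3) / 4^2 = (10/3)/16 = 5/24
  a_5 = (4 - 5)(5/24) / 5^2 = (-5/24)/25 = -1/120
Hence L_5(x) = -x^5/120 + 5 x^4/24 - 5 x^3/3 + 5 x^2 - 5 x + 1.

L_5(x); series = -x^5/120 + 5 x^4/24 - 5 x^3/3 + 5 x^2 - 5 x + 1


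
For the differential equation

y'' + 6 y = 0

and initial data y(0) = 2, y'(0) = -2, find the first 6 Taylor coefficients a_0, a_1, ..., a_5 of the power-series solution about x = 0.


Ansatz: y(x) = sum_{n>=0} a_n x^n, so y'(x) = sum_{n>=1} n a_n x^(n-1) and y''(x) = sum_{n>=2} n(n-1) a_n x^(n-2).
Substitute into P(x) y'' + Q(x) y' + R(x) y = 0 with P(x) = 1, Q(x) = 0, R(x) = 6, and match powers of x.
Initial conditions: a_0 = 2, a_1 = -2.
Setting the coefficient of each power of x to zero and solving order by order (substituting the coefficients already found):
  x^0: 2 a_2 + 6 a_0 = 0  ->  2 a_2 = -6 a_0 = -12  ->  a_2 = -6
  x^1: 6 a_3 + 6 a_1 = 0  ->  6 a_3 = -6 a_1 = 12  ->  a_3 = 2
  x^2: 12 a_4 + 6 a_2 = 0  ->  12 a_4 = -6 a_2 = 36  ->  a_4 = 3
  x^3: 20 a_5 + 6 a_3 = 0  ->  20 a_5 = -6 a_3 = -12  ->  a_5 = -3/5
Truncated series: y(x) = 2 - 2 x - 6 x^2 + 2 x^3 + 3 x^4 - (3/5) x^5 + O(x^6).

a_0 = 2; a_1 = -2; a_2 = -6; a_3 = 2; a_4 = 3; a_5 = -3/5


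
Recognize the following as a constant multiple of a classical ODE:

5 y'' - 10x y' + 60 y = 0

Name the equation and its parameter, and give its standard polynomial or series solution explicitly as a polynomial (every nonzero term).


All three coefficients share the factor 5; dividing through by 5 gives  y'' - 2x y' + 12 y = 0.
This matches the Hermite equation y'' - 2x y' + 2n y = 0 with 2n = 12, so n = 6; the polynomial solution is H_6(x).
With y = sum_k a_k x^k, matching x^k gives (k+2)(k+1) a_{k+2} = 2(k - n) a_k = 2(k - 6) a_k. The right side vanishes at k = 6, so the series with the parity of 6 terminates at degree 6.
Standard normalization: leading coefficient of H_n is 2^n, so a_6 = 2^6 = 64. Work downward with a_k = (k+1)(k+2) a_{k+2} / (2(k - n)):
  a_4 = (5)(6)(64) / (2(4 - 6)) = 1920/(-4) = -480
  a_2 = (3)(4)(-480) / (2(2 - 6)) = -5760/(-8) = 720
  a_0 = (1)(2)(720) / (2(0 - 6)) = 1440/(-12) = -120
Hence H_6(x) = 64 x^6 - 480 x^4 + 720 x^2 - 120.

H_6(x); series = 64 x^6 - 480 x^4 + 720 x^2 - 120


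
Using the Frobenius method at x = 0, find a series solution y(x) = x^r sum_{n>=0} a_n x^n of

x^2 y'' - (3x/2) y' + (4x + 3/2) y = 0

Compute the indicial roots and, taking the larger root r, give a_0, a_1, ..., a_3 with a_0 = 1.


Write in Frobenius form y'' + (p(x)/x) y' + (q(x)/x^2) y = 0:
  p(x) = -3/2,  q(x) = 4x + 3/2.
Indicial equation: r(r-1) + (-3/2) r + (3/2) = 0 -> roots r_1 = 3/2, r_2 = 1.
Take r = r_1 = 3/2. Let y(x) = x^r sum_{n>=0} a_n x^n with a_0 = 1.
Substitute y = x^r sum a_n x^n and match x^{r+n}. The recurrence is
  D(n) a_n + 4 a_{n-1} = 0,  where D(n) = (r+n)(r+n-1) + (-3/2)(r+n) + (3/2).
  a_n = -4 / D(n) * a_{n-1}.
Since the indicial polynomial factors as (r - r_1)(r - r_2), D(n) = (r_1 + n - r_1)(r_1 + n - r_2) = n(n + 1/2).
Evaluating step by step (a_0 = 1):
  n = 1: D(1) = 1(1 + 1/2) = 3/2; numerator = -4(1) = -4; a_1 = (-4)/(3/2) = -8/3
  n = 2: D(2) = 2(2 + 1/2) = 5; numerator = -4(-8/3) = 32/3; a_2 = (32/3)/(5) = 32/15
  n = 3: D(3) = 3(3 + 1/2) = 21/2; numerator = -4(32/15) = -128/15; a_3 = (-128/15)/(21/2) = -256/315

r = 3/2; a_0 = 1; a_1 = -8/3; a_2 = 32/15; a_3 = -256/315


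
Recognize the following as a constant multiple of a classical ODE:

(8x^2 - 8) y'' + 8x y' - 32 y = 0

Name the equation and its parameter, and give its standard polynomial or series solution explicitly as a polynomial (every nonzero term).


All three coefficients share the factor -8; dividing through by -8 gives  (1 - x^2) y'' - x y' + 4 y = 0.
This matches the Chebyshev equation (1 - x^2) y'' - x y' + n^2 y = 0 (note the -x y' term, not -2x y') with n^2 = 4, so n = 2; the polynomial solution is T_2(x).
With y = sum_k a_k x^k, matching x^k gives (k+2)(k+1) a_{k+2} = (k^2 - n^2) a_k = (k - 2)(k + 2) a_k. The right side vanishes at k = 2, so the series with the parity of 2 terminates at degree 2.
Standard normalization: leading coefficient of T_n is 2^(n-1), so a_2 = 2^1 = 2. Work downward with a_k = (k+1)(k+2) a_{k+2} / ((k - 2)(k + 2)):
  a_0 = (1)(2)(2) / ((0 - 2)(0 + 2)) = 4/(-4) = -1
Hence T_2(x) = 2 x^2 - 1.

T_2(x); series = 2 x^2 - 1


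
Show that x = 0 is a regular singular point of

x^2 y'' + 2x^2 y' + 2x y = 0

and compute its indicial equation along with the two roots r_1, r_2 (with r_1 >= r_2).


Divide by x^2 to reach normal form y'' + P_1(x) y' + P_2(x) y = 0 with P_1(x) = 2 and P_2(x) = 2/x.
x = 0 is a singular point because the y-coefficient 2/x has a pole at x = 0.
It is a regular singular point because x P_1(x) = p(x) = 2x and x^2 P_2(x) = q(x) = 2x are polynomials, hence analytic at x = 0.
p(0) = 0,  q(0) = 0.
Indicial equation: r(r-1) + p(0) r + q(0) = 0, i.e. r^2 + (p(0) - 1) r + q(0) = 0, i.e. r^2 - 1 r = 0.
Discriminant: (-1)^2 - 4(0) = 1, so r = (1 ± 1)/2.
Solving: r_1 = 1, r_2 = 0.

indicial: r^2 - 1 r = 0; roots r_1 = 1, r_2 = 0


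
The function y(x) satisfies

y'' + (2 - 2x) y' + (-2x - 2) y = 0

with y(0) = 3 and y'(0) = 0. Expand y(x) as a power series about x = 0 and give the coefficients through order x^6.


Ansatz: y(x) = sum_{n>=0} a_n x^n, so y'(x) = sum_{n>=1} n a_n x^(n-1) and y''(x) = sum_{n>=2} n(n-1) a_n x^(n-2).
Substitute into P(x) y'' + Q(x) y' + R(x) y = 0 with P(x) = 1, Q(x) = 2 - 2x, R(x) = -2x - 2, and match powers of x.
Initial conditions: a_0 = 3, a_1 = 0.
Setting the coefficient of each power of x to zero and solving order by order (substituting the coefficients already found):
  x^0: 2 a_2 + 2 a_1 - 2 a_0 = 0  ->  2 a_2 = -2 a_1 + 2 a_0 = 6  ->  a_2 = 3
  x^1: 6 a_3 + 4 a_2 - 4 a_1 - 2 a_0 = 0  ->  6 a_3 = -4 a_2 + 4 a_1 + 2 a_0 = -6  ->  a_3 = -1
  x^2: 12 a_4 + 6 a_3 - 6 a_2 - 2 a_1 = 0  ->  12 a_4 = -6 a_3 + 6 a_2 + 2 a_1 = 24  ->  a_4 = 2
  x^3: 20 a_5 + 8 a_4 - 8 a_3 - 2 a_2 = 0  ->  20 a_5 = -8 a_4 + 8 a_3 + 2 a_2 = -18  ->  a_5 = -9/10
  x^4: 30 a_6 + 10 a_5 - 10 a_4 - 2 a_3 = 0  ->  30 a_6 = -10 a_5 + 10 a_4 + 2 a_3 = 27  ->  a_6 = 9/10
Truncated series: y(x) = 3 + 3 x^2 - x^3 + 2 x^4 - (9/10) x^5 + (9/10) x^6 + O(x^7).

a_0 = 3; a_1 = 0; a_2 = 3; a_3 = -1; a_4 = 2; a_5 = -9/10; a_6 = 9/10


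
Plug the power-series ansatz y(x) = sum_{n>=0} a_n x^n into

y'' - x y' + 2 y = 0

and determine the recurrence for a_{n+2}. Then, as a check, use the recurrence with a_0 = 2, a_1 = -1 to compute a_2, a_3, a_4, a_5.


Substitute y = sum_n a_n x^n.
y''(x) has coefficient (n+2)(n+1) a_{n+2} at x^n;
-x y'(x) has coefficient -n a_n at x^n (shift);
2 y(x) has coefficient 2 a_n at x^n.
Matching x^n: (n+2)(n+1) a_{n+2} + (-n + 2) a_n = 0.
Thus a_{n+2} = (n - 2) / ((n+1)(n+2)) * a_n.

Check with a_0 = 2, a_1 = -1 (apply the recurrence for n = 0, 1, 2, 3): a_0 = 2, a_1 = -1, a_2 = -2, a_3 = 1/6, a_4 = 0, a_5 = 1/120.

a_(n+2) = (n - 2) / ((n+1)(n+2)) * a_n; check: a_0 = 2, a_1 = -1, a_2 = -2, a_3 = 1/6, a_4 = 0, a_5 = 1/120


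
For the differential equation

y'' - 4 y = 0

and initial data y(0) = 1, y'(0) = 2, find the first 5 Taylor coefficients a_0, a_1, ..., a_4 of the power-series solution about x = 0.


Ansatz: y(x) = sum_{n>=0} a_n x^n, so y'(x) = sum_{n>=1} n a_n x^(n-1) and y''(x) = sum_{n>=2} n(n-1) a_n x^(n-2).
Substitute into P(x) y'' + Q(x) y' + R(x) y = 0 with P(x) = 1, Q(x) = 0, R(x) = -4, and match powers of x.
Initial conditions: a_0 = 1, a_1 = 2.
Setting the coefficient of each power of x to zero and solving order by order (substituting the coefficients already found):
  x^0: 2 a_2 - 4 a_0 = 0  ->  2 a_2 = 4 a_0 = 4  ->  a_2 = 2
  x^1: 6 a_3 - 4 a_1 = 0  ->  6 a_3 = 4 a_1 = 8  ->  a_3 = 4/3
  x^2: 12 a_4 - 4 a_2 = 0  ->  12 a_4 = 4 a_2 = 8  ->  a_4 = 2/3
Truncated series: y(x) = 1 + 2 x + 2 x^2 + (4/3) x^3 + (2/3) x^4 + O(x^5).

a_0 = 1; a_1 = 2; a_2 = 2; a_3 = 4/3; a_4 = 2/3


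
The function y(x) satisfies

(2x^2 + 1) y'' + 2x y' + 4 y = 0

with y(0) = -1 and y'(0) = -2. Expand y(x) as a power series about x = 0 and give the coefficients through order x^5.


Ansatz: y(x) = sum_{n>=0} a_n x^n, so y'(x) = sum_{n>=1} n a_n x^(n-1) and y''(x) = sum_{n>=2} n(n-1) a_n x^(n-2).
Substitute into P(x) y'' + Q(x) y' + R(x) y = 0 with P(x) = 2x^2 + 1, Q(x) = 2x, R(x) = 4, and match powers of x.
Initial conditions: a_0 = -1, a_1 = -2.
Setting the coefficient of each power of x to zero and solving order by order (substituting the coefficients already found):
  x^0: 2 a_2 + 4 a_0 = 0  ->  2 a_2 = -4 a_0 = 4  ->  a_2 = 2
  x^1: 6 a_3 + 6 a_1 = 0  ->  6 a_3 = -6 a_1 = 12  ->  a_3 = 2
  x^2: 12 a_4 + 12 a_2 = 0  ->  12 a_4 = -12 a_2 = -24  ->  a_4 = -2
  x^3: 20 a_5 + 22 a_3 = 0  ->  20 a_5 = -22 a_3 = -44  ->  a_5 = -11/5
Truncated series: y(x) = -1 - 2 x + 2 x^2 + 2 x^3 - 2 x^4 - (11/5) x^5 + O(x^6).

a_0 = -1; a_1 = -2; a_2 = 2; a_3 = 2; a_4 = -2; a_5 = -11/5


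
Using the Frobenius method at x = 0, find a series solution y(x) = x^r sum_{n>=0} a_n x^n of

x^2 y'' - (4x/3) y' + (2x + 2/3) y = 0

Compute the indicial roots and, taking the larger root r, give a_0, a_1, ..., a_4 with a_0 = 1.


Write in Frobenius form y'' + (p(x)/x) y' + (q(x)/x^2) y = 0:
  p(x) = -4/3,  q(x) = 2x + 2/3.
Indicial equation: r(r-1) + (-4/3) r + (2/3) = 0 -> roots r_1 = 2, r_2 = 1/3.
Take r = r_1 = 2. Let y(x) = x^r sum_{n>=0} a_n x^n with a_0 = 1.
Substitute y = x^r sum a_n x^n and match x^{r+n}. The recurrence is
  D(n) a_n + 2 a_{n-1} = 0,  where D(n) = (r+n)(r+n-1) + (-4/3)(r+n) + (2/3).
  a_n = -2 / D(n) * a_{n-1}.
Since the indicial polynomial factors as (r - r_1)(r - r_2), D(n) = (r_1 + n - r_1)(r_1 + n - r_2) = n(n + 5/3).
Evaluating step by step (a_0 = 1):
  n = 1: D(1) = 1(1 + 5/3) = 8/3; numerator = -2(1) = -2; a_1 = (-2)/(8/3) = -3/4
  n = 2: D(2) = 2(2 + 5/3) = 22/3; numerator = -2(-3/4) = 3/2; a_2 = (3/2)/(22/3) = 9/44
  n = 3: D(3) = 3(3 + 5/3) = 14; numerator = -2(9/44) = -9/22; a_3 = (-9/22)/(14) = -9/308
  n = 4: D(4) = 4(4 + 5/3) = 68/3; numerator = -2(-9/308) = 9/154; a_4 = (9/154)/(68/3) = 27/10472

r = 2; a_0 = 1; a_1 = -3/4; a_2 = 9/44; a_3 = -9/308; a_4 = 27/10472


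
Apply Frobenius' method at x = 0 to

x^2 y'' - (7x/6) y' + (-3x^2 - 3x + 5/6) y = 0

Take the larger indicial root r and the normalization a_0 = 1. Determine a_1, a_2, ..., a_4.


Write in Frobenius form y'' + (p(x)/x) y' + (q(x)/x^2) y = 0:
  p(x) = -7/6,  q(x) = -3x^2 - 3x + 5/6.
Indicial equation: r(r-1) + (-7/6) r + (5/6) = 0 -> roots r_1 = 5/3, r_2 = 1/2.
Take r = r_1 = 5/3. Let y(x) = x^r sum_{n>=0} a_n x^n with a_0 = 1.
Substitute y = x^r sum a_n x^n and match x^{r+n}. The recurrence is
  D(n) a_n - 3 a_{n-1} - 3 a_{n-2} = 0,  where D(n) = (r+n)(r+n-1) + (-7/6)(r+n) + (5/6).
  a_n = [3 a_{n-1} + 3 a_{n-2}] / D(n).
Since the indicial polynomial factors as (r - r_1)(r - r_2), D(n) = (r_1 + n - r_1)(r_1 + n - r_2) = n(n + 7/6).
Evaluating step by step (a_0 = 1):
  n = 1: D(1) = 1(1 + 7/6) = 13/6; numerator = 3(1) = 3; a_1 = (3)/(13/6) = 18/13
  n = 2: D(2) = 2(2 + 7/6) = 19/3; numerator = 3(18/13) + 3(1) = 93/13; a_2 = (93/13)/(19/3) = 279/247
  n = 3: D(3) = 3(3 + 7/6) = 25/2; numerator = 3(279/247) + 3(18/13) = 1863/247; a_3 = (1863/247)/(25/2) = 3726/6175
  n = 4: D(4) = 4(4 + 7/6) = 62/3; numerator = 3(3726/6175) + 3(279/247) = 32103/6175; a_4 = (32103/6175)/(62/3) = 96309/382850

r = 5/3; a_0 = 1; a_1 = 18/13; a_2 = 279/247; a_3 = 3726/6175; a_4 = 96309/382850


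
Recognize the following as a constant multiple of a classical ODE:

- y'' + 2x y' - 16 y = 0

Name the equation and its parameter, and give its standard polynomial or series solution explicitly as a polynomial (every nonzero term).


All three coefficients share the factor -1; dividing through by -1 gives  y'' - 2x y' + 16 y = 0.
This matches the Hermite equation y'' - 2x y' + 2n y = 0 with 2n = 16, so n = 8; the polynomial solution is H_8(x).
With y = sum_k a_k x^k, matching x^k gives (k+2)(k+1) a_{k+2} = 2(k - n) a_k = 2(k - 8) a_k. The right side vanishes at k = 8, so the series with the parity of 8 terminates at degree 8.
Standard normalization: leading coefficient of H_n is 2^n, so a_8 = 2^8 = 256. Work downward with a_k = (k+1)(k+2) a_{k+2} / (2(k - n)):
  a_6 = (7)(8)(256) / (2(6 - 8)) = 14336/(-4) = -3584
  a_4 = (5)(6)(-3584) / (2(4 - 8)) = -107520/(-8) = 13440
  a_2 = (3)(4)(13440) / (2(2 - 8)) = 161280/(-12) = -13440
  a_0 = (1)(2)(-13440) / (2(0 - 8)) = -26880/(-16) = 1680
Hence H_8(x) = 256 x^8 - 3584 x^6 + 13440 x^4 - 13440 x^2 + 1680.

H_8(x); series = 256 x^8 - 3584 x^6 + 13440 x^4 - 13440 x^2 + 1680


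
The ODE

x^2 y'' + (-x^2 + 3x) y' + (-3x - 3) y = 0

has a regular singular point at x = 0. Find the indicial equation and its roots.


Divide by x^2 to reach normal form y'' + P_1(x) y' + P_2(x) y = 0 with P_1(x) = -1 + 3/x and P_2(x) = -3/x - 3/x^2.
x = 0 is a singular point because the y'-coefficient -1 + 3/x has a pole at x = 0 and the y-coefficient -3/x - 3/x^2 has a pole at x = 0.
It is a regular singular point because x P_1(x) = p(x) = 3 - x and x^2 P_2(x) = q(x) = -3x - 3 are polynomials, hence analytic at x = 0.
p(0) = 3,  q(0) = -3.
Indicial equation: r(r-1) + p(0) r + q(0) = 0, i.e. r^2 + (p(0) - 1) r + q(0) = 0, i.e. r^2 + 2 r - 3 = 0.
Discriminant: (2)^2 - 4(-3) = 16, so r = (-2 ± 4)/2.
Solving: r_1 = 1, r_2 = -3.

indicial: r^2 + 2 r - 3 = 0; roots r_1 = 1, r_2 = -3


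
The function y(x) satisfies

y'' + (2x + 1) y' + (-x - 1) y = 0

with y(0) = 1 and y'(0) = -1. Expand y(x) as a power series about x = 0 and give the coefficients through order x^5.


Ansatz: y(x) = sum_{n>=0} a_n x^n, so y'(x) = sum_{n>=1} n a_n x^(n-1) and y''(x) = sum_{n>=2} n(n-1) a_n x^(n-2).
Substitute into P(x) y'' + Q(x) y' + R(x) y = 0 with P(x) = 1, Q(x) = 2x + 1, R(x) = -x - 1, and match powers of x.
Initial conditions: a_0 = 1, a_1 = -1.
Setting the coefficient of each power of x to zero and solving order by order (substituting the coefficients already found):
  x^0: 2 a_2 + a_1 - a_0 = 0  ->  2 a_2 = -a_1 + a_0 = 2  ->  a_2 = 1
  x^1: 6 a_3 + 2 a_2 + a_1 - a_0 = 0  ->  6 a_3 = -2 a_2 - a_1 + a_0 = 0  ->  a_3 = 0
  x^2: 12 a_4 + 3 a_3 + 3 a_2 - a_1 = 0  ->  12 a_4 = -3 a_3 - 3 a_2 + a_1 = -4  ->  a_4 = -1/3
  x^3: 20 a_5 + 4 a_4 + 5 a_3 - a_2 = 0  ->  20 a_5 = -4 a_4 - 5 a_3 + a_2 = 7/3  ->  a_5 = 7/60
Truncated series: y(x) = 1 - x + x^2 - (1/3) x^4 + (7/60) x^5 + O(x^6).

a_0 = 1; a_1 = -1; a_2 = 1; a_3 = 0; a_4 = -1/3; a_5 = 7/60


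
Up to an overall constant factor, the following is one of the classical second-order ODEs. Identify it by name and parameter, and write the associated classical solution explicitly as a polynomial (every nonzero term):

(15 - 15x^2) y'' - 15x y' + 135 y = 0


All three coefficients share the factor 15; dividing through by 15 gives  (1 - x^2) y'' - x y' + 9 y = 0.
This matches the Chebyshev equation (1 - x^2) y'' - x y' + n^2 y = 0 (note the -x y' term, not -2x y') with n^2 = 9, so n = 3; the polynomial solution is T_3(x).
With y = sum_k a_k x^k, matching x^k gives (k+2)(k+1) a_{k+2} = (k^2 - n^2) a_k = (k - 3)(k + 3) a_k. The right side vanishes at k = 3, so the series with the parity of 3 terminates at degree 3.
Standard normalization: leading coefficient of T_n is 2^(n-1), so a_3 = 2^2 = 4. Work downward with a_k = (k+1)(k+2) a_{k+2} / ((k - 3)(k + 3)):
  a_1 = (2)(3)(4) / ((1 - 3)(1 + 3)) = 24/(-8) = -3
Hence T_3(x) = 4 x^3 - 3 x.

T_3(x); series = 4 x^3 - 3 x


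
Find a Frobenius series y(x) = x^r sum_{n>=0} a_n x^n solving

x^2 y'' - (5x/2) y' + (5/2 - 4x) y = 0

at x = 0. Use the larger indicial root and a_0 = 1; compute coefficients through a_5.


Write in Frobenius form y'' + (p(x)/x) y' + (q(x)/x^2) y = 0:
  p(x) = -5/2,  q(x) = 5/2 - 4x.
Indicial equation: r(r-1) + (-5/2) r + (5/2) = 0 -> roots r_1 = 5/2, r_2 = 1.
Take r = r_1 = 5/2. Let y(x) = x^r sum_{n>=0} a_n x^n with a_0 = 1.
Substitute y = x^r sum a_n x^n and match x^{r+n}. The recurrence is
  D(n) a_n - 4 a_{n-1} = 0,  where D(n) = (r+n)(r+n-1) + (-5/2)(r+n) + (5/2).
  a_n = 4 / D(n) * a_{n-1}.
Since the indicial polynomial factors as (r - r_1)(r - r_2), D(n) = (r_1 + n - r_1)(r_1 + n - r_2) = n(n + 3/2).
Evaluating step by step (a_0 = 1):
  n = 1: D(1) = 1(1 + 3/2) = 5/2; numerator = 4(1) = 4; a_1 = (4)/(5/2) = 8/5
  n = 2: D(2) = 2(2 + 3/2) = 7; numerator = 4(8/5) = 32/5; a_2 = (32/5)/(7) = 32/35
  n = 3: D(3) = 3(3 + 3/2) = 27/2; numerator = 4(32/35) = 128/35; a_3 = (128/35)/(27/2) = 256/945
  n = 4: D(4) = 4(4 + 3/2) = 22; numerator = 4(256/945) = 1024/945; a_4 = (1024/945)/(22) = 512/10395
  n = 5: D(5) = 5(5 + 3/2) = 65/2; numerator = 4(512/10395) = 2048/10395; a_5 = (2048/10395)/(65/2) = 4096/675675

r = 5/2; a_0 = 1; a_1 = 8/5; a_2 = 32/35; a_3 = 256/945; a_4 = 512/10395; a_5 = 4096/675675


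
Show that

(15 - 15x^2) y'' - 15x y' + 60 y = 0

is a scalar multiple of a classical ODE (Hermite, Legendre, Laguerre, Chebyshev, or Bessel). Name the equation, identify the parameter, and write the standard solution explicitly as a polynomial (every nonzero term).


All three coefficients share the factor 15; dividing through by 15 gives  (1 - x^2) y'' - x y' + 4 y = 0.
This matches the Chebyshev equation (1 - x^2) y'' - x y' + n^2 y = 0 (note the -x y' term, not -2x y') with n^2 = 4, so n = 2; the polynomial solution is T_2(x).
With y = sum_k a_k x^k, matching x^k gives (k+2)(k+1) a_{k+2} = (k^2 - n^2) a_k = (k - 2)(k + 2) a_k. The right side vanishes at k = 2, so the series with the parity of 2 terminates at degree 2.
Standard normalization: leading coefficient of T_n is 2^(n-1), so a_2 = 2^1 = 2. Work downward with a_k = (k+1)(k+2) a_{k+2} / ((k - 2)(k + 2)):
  a_0 = (1)(2)(2) / ((0 - 2)(0 + 2)) = 4/(-4) = -1
Hence T_2(x) = 2 x^2 - 1.

T_2(x); series = 2 x^2 - 1


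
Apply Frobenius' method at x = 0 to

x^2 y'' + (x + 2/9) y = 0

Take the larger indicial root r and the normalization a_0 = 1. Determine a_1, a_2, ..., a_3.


Write in Frobenius form y'' + (p(x)/x) y' + (q(x)/x^2) y = 0:
  p(x) = 0,  q(x) = x + 2/9.
Indicial equation: r(r-1) + (0) r + (2/9) = 0 -> roots r_1 = 2/3, r_2 = 1/3.
Take r = r_1 = 2/3. Let y(x) = x^r sum_{n>=0} a_n x^n with a_0 = 1.
Substitute y = x^r sum a_n x^n and match x^{r+n}. The recurrence is
  D(n) a_n + 1 a_{n-1} = 0,  where D(n) = (r+n)(r+n-1) + (0)(r+n) + (2/9).
  a_n = -1 / D(n) * a_{n-1}.
Since the indicial polynomial factors as (r - r_1)(r - r_2), D(n) = (r_1 + n - r_1)(r_1 + n - r_2) = n(n + 1/3).
Evaluating step by step (a_0 = 1):
  n = 1: D(1) = 1(1 + 1/3) = 4/3; numerator = -1(1) = -1; a_1 = (-1)/(4/3) = -3/4
  n = 2: D(2) = 2(2 + 1/3) = 14/3; numerator = -1(-3/4) = 3/4; a_2 = (3/4)/(14/3) = 9/56
  n = 3: D(3) = 3(3 + 1/3) = 10; numerator = -1(9/56) = -9/56; a_3 = (-9/56)/(10) = -9/560

r = 2/3; a_0 = 1; a_1 = -3/4; a_2 = 9/56; a_3 = -9/560


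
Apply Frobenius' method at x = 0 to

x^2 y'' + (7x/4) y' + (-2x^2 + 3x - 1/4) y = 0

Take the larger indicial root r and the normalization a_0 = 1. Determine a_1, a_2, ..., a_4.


Write in Frobenius form y'' + (p(x)/x) y' + (q(x)/x^2) y = 0:
  p(x) = 7/4,  q(x) = -2x^2 + 3x - 1/4.
Indicial equation: r(r-1) + (7/4) r + (-1/4) = 0 -> roots r_1 = 1/4, r_2 = -1.
Take r = r_1 = 1/4. Let y(x) = x^r sum_{n>=0} a_n x^n with a_0 = 1.
Substitute y = x^r sum a_n x^n and match x^{r+n}. The recurrence is
  D(n) a_n + 3 a_{n-1} - 2 a_{n-2} = 0,  where D(n) = (r+n)(r+n-1) + (7/4)(r+n) + (-1/4).
  a_n = [-3 a_{n-1} + 2 a_{n-2}] / D(n).
Since the indicial polynomial factors as (r - r_1)(r - r_2), D(n) = (r_1 + n - r_1)(r_1 + n - r_2) = n(n + 5/4).
Evaluating step by step (a_0 = 1):
  n = 1: D(1) = 1(1 + 5/4) = 9/4; numerator = -3(1) = -3; a_1 = (-3)/(9/4) = -4/3
  n = 2: D(2) = 2(2 + 5/4) = 13/2; numerator = -3(-4/3) + 2(1) = 6; a_2 = (6)/(13/2) = 12/13
  n = 3: D(3) = 3(3 + 5/4) = 51/4; numerator = -3(12/13) + 2(-4/3) = -212/39; a_3 = (-212/39)/(51/4) = -848/1989
  n = 4: D(4) = 4(4 + 5/4) = 21; numerator = -3(-848/1989) + 2(12/13) = 2072/663; a_4 = (2072/663)/(21) = 296/1989

r = 1/4; a_0 = 1; a_1 = -4/3; a_2 = 12/13; a_3 = -848/1989; a_4 = 296/1989


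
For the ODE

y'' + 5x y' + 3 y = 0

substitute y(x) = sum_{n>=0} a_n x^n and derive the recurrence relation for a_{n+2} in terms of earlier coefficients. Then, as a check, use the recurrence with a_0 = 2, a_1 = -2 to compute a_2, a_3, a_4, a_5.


Substitute y = sum_n a_n x^n.
y''(x) has coefficient (n+2)(n+1) a_{n+2} at x^n;
5 x y'(x) has coefficient 5 n a_n at x^n (shift);
3 y(x) has coefficient 3 a_n at x^n.
Matching x^n: (n+2)(n+1) a_{n+2} + (5n + 3) a_n = 0.
Thus a_{n+2} = (-5n - 3) / ((n+1)(n+2)) * a_n.

Check with a_0 = 2, a_1 = -2 (apply the recurrence for n = 0, 1, 2, 3): a_0 = 2, a_1 = -2, a_2 = -3, a_3 = 8/3, a_4 = 13/4, a_5 = -12/5.

a_(n+2) = (-5n - 3) / ((n+1)(n+2)) * a_n; check: a_0 = 2, a_1 = -2, a_2 = -3, a_3 = 8/3, a_4 = 13/4, a_5 = -12/5


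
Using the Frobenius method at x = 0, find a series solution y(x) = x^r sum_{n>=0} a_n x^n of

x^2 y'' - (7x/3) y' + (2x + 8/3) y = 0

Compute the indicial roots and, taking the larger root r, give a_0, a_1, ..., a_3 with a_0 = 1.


Write in Frobenius form y'' + (p(x)/x) y' + (q(x)/x^2) y = 0:
  p(x) = -7/3,  q(x) = 2x + 8/3.
Indicial equation: r(r-1) + (-7/3) r + (8/3) = 0 -> roots r_1 = 2, r_2 = 4/3.
Take r = r_1 = 2. Let y(x) = x^r sum_{n>=0} a_n x^n with a_0 = 1.
Substitute y = x^r sum a_n x^n and match x^{r+n}. The recurrence is
  D(n) a_n + 2 a_{n-1} = 0,  where D(n) = (r+n)(r+n-1) + (-7/3)(r+n) + (8/3).
  a_n = -2 / D(n) * a_{n-1}.
Since the indicial polynomial factors as (r - r_1)(r - r_2), D(n) = (r_1 + n - r_1)(r_1 + n - r_2) = n(n + 2/3).
Evaluating step by step (a_0 = 1):
  n = 1: D(1) = 1(1 + 2/3) = 5/3; numerator = -2(1) = -2; a_1 = (-2)/(5/3) = -6/5
  n = 2: D(2) = 2(2 + 2/3) = 16/3; numerator = -2(-6/5) = 12/5; a_2 = (12/5)/(16/3) = 9/20
  n = 3: D(3) = 3(3 + 2/3) = 11; numerator = -2(9/20) = -9/10; a_3 = (-9/10)/(11) = -9/110

r = 2; a_0 = 1; a_1 = -6/5; a_2 = 9/20; a_3 = -9/110


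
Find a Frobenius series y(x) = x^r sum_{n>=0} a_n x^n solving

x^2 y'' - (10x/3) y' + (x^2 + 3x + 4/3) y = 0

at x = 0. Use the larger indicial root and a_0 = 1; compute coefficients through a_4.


Write in Frobenius form y'' + (p(x)/x) y' + (q(x)/x^2) y = 0:
  p(x) = -10/3,  q(x) = x^2 + 3x + 4/3.
Indicial equation: r(r-1) + (-10/3) r + (4/3) = 0 -> roots r_1 = 4, r_2 = 1/3.
Take r = r_1 = 4. Let y(x) = x^r sum_{n>=0} a_n x^n with a_0 = 1.
Substitute y = x^r sum a_n x^n and match x^{r+n}. The recurrence is
  D(n) a_n + 3 a_{n-1} + 1 a_{n-2} = 0,  where D(n) = (r+n)(r+n-1) + (-10/3)(r+n) + (4/3).
  a_n = [-3 a_{n-1} - 1 a_{n-2}] / D(n).
Since the indicial polynomial factors as (r - r_1)(r - r_2), D(n) = (r_1 + n - r_1)(r_1 + n - r_2) = n(n + 11/3).
Evaluating step by step (a_0 = 1):
  n = 1: D(1) = 1(1 + 11/3) = 14/3; numerator = -3(1) = -3; a_1 = (-3)/(14/3) = -9/14
  n = 2: D(2) = 2(2 + 11/3) = 34/3; numerator = -3(-9/14) - 1(1) = 13/14; a_2 = (13/14)/(34/3) = 39/476
  n = 3: D(3) = 3(3 + 11/3) = 20; numerator = -3(39/476) - 1(-9/14) = 27/68; a_3 = (27/68)/(20) = 27/1360
  n = 4: D(4) = 4(4 + 11/3) = 92/3; numerator = -3(27/1360) - 1(39/476) = -1347/9520; a_4 = (-1347/9520)/(92/3) = -4041/875840

r = 4; a_0 = 1; a_1 = -9/14; a_2 = 39/476; a_3 = 27/1360; a_4 = -4041/875840
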